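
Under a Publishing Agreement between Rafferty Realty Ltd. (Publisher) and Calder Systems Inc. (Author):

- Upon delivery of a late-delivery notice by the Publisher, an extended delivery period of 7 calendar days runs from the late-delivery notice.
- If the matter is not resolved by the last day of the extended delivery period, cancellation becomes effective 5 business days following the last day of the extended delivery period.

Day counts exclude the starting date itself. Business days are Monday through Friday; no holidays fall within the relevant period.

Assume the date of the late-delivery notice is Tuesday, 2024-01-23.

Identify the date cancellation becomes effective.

2024-02-06

Adding 7 calendar days to 2024-01-23 gives 2024-01-30, which is the last day of the extended delivery period.
From Tuesday, 2024-01-30, 5 business days (Jan 31, Feb 1, Feb 2, Feb 5, Feb 6, skipping weekends) brings us to Tuesday, 2024-02-06, which is the date cancellation becomes effective.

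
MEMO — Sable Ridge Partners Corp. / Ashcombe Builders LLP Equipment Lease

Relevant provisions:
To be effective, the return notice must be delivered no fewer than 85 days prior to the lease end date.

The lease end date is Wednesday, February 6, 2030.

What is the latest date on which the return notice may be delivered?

Counting back 85 calendar days from February 6, 2030 gives November 13, 2029.

November 13, 2029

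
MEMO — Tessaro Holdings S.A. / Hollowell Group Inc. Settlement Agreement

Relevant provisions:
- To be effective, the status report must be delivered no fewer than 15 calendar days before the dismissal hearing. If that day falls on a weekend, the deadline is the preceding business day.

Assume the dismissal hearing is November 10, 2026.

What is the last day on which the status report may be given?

October 26, 2026

Counting back 15 calendar days from November 10, 2026 gives October 26, 2026. That is a Monday, so no adjustment is needed.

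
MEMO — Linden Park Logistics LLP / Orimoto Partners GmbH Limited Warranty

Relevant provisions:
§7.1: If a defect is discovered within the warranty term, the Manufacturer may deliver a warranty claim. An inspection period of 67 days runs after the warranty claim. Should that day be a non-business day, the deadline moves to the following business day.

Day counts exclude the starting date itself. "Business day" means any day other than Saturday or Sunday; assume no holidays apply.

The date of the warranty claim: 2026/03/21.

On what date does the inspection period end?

The last day of the inspection period: 67 calendar days after 2026/03/21 is 2026/05/27. 2026/05/27 is a Wednesday, so no roll-forward applies.

2026/05/27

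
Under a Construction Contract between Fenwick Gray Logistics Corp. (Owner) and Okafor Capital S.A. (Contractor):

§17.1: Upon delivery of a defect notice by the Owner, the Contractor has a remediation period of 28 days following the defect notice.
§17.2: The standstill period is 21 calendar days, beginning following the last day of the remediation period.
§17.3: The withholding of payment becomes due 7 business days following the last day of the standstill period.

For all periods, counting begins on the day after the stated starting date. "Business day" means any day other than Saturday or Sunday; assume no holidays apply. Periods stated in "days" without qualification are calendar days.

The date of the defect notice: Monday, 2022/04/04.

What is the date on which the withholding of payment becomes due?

The last day of the remediation period: 28 calendar days after 2022/04/04 is 2022/05/02.
Adding 21 calendar days to 2022/05/02 gives 2022/05/23, which is the last day of the standstill period.
The date on which the withholding of payment becomes due: counting 7 business days from Monday, 2022/05/23 (May 24, May 25, May 26, May 27, May 30, May 31, Jun 1, skipping weekends) reaches Wednesday, 2022/06/01.

2022/06/01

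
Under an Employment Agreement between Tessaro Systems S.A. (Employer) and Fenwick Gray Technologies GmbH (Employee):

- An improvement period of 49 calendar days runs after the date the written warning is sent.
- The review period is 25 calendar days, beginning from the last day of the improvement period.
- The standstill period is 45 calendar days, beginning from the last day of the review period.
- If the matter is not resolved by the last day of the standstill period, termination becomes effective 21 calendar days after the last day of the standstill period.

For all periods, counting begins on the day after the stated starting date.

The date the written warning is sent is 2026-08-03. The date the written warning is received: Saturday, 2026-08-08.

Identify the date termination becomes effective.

Adding 49 calendar days to 2026-08-03 gives 2026-09-21, which is the last day of the improvement period.
The last day of the review period: 25 calendar days after 2026-09-21 is 2026-10-16.
Adding 45 calendar days to 2026-10-16 gives 2026-11-30, which is the last day of the standstill period.
The date termination becomes effective: 21 calendar days after 2026-11-30 is 2026-12-21.

2026-12-21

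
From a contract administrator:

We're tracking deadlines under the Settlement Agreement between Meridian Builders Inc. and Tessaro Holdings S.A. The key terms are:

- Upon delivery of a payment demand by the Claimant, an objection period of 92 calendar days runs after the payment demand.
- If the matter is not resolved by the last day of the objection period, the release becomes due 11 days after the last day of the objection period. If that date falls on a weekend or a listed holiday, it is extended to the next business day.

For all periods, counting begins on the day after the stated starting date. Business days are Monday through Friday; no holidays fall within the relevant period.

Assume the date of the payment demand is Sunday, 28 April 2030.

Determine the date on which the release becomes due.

The last day of the objection period: 28 April 2030 + 92 days = 29 July 2030.
The date on which the release becomes due: 29 July 2030 + 11 days = 9 August 2030. 9 August 2030 is a Friday, so no roll-forward applies.

9 August 2030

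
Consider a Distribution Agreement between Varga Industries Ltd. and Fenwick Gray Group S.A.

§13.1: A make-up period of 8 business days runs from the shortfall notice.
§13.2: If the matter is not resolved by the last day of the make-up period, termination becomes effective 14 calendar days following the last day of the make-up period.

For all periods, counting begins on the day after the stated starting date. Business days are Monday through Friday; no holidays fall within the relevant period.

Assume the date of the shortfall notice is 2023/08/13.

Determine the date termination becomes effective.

2023/09/06

The last day of the make-up period: counting 8 business days from Sunday, 2023/08/13 (Aug 14, Aug 15, Aug 16, Aug 17, Aug 18, Aug 21, Aug 22, Aug 23, skipping weekends) reaches Wednesday, 2023/08/23.
The date termination becomes effective: 2023/08/23 + 14 days = 2023/09/06.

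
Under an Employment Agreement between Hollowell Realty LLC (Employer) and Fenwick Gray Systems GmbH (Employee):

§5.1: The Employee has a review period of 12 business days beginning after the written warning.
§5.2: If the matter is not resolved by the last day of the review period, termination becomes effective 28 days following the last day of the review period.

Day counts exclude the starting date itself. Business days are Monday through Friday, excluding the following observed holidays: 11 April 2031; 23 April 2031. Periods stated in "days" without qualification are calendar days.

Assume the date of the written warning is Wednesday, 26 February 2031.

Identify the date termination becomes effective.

11 April 2031

The last day of the review period: counting 12 business days from Wednesday, 26 February 2031 (Feb 27, Feb 28, Mar 3, Mar 4, …, Mar 12, Mar 13, Mar 14, skipping weekends) reaches Friday, 14 March 2031.
The date termination becomes effective: 14 March 2031 + 28 days = 11 April 2031.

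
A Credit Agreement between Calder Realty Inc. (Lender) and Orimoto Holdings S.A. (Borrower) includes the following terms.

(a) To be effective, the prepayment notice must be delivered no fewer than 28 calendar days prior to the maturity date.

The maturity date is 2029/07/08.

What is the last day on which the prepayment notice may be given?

2029/06/10

2029/07/08 minus 28 days is 2029/06/10.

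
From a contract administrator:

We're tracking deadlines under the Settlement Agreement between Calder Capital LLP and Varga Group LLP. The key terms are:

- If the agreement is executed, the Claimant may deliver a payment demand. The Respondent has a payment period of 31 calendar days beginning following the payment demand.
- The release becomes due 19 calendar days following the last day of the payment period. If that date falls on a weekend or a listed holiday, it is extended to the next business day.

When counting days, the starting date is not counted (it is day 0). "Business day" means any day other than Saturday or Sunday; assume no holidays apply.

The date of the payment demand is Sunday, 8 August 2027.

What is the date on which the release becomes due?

Adding 31 calendar days to 8 August 2027 gives 8 September 2027, which is the last day of the payment period.
Adding 19 calendar days to 8 September 2027 gives 27 September 2027, which is the date on which the release becomes due. 27 September 2027 is a Monday, so no roll-forward applies.

27 September 2027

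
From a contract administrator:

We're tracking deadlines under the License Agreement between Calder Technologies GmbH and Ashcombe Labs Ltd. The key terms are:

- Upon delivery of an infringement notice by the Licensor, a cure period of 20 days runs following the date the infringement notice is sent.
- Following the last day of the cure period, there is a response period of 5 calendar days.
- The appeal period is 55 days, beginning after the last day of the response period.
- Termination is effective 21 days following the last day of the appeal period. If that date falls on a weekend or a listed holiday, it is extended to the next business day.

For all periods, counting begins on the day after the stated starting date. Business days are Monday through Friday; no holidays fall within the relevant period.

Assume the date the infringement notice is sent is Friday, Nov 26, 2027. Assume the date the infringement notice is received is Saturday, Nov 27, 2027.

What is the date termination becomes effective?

Mar 6, 2028

Adding 20 calendar days to Nov 26, 2027 gives Dec 16, 2027, which is the last day of the cure period.
The last day of the response period: Dec 16, 2027 + 5 days = Dec 21, 2027.
Adding 55 calendar days to Dec 21, 2027 gives Feb 14, 2028, which is the last day of the appeal period.
The date termination becomes effective: Feb 14, 2028 + 21 days = Mar 6, 2028. Mar 6, 2028 is a Monday, so no roll-forward applies.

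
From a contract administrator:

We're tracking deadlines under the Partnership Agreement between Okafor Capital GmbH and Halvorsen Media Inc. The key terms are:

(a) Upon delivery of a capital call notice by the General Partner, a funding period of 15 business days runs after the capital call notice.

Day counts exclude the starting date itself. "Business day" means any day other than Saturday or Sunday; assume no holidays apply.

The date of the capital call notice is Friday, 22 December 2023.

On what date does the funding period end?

The last day of the funding period: 15 business days after Friday, 22 December 2023, skipping weekends — Dec 25, Dec 26, Dec 27, Dec 28, …, Jan 10, Jan 11, Jan 12 — lands on Friday, 12 January 2024.

12 January 2024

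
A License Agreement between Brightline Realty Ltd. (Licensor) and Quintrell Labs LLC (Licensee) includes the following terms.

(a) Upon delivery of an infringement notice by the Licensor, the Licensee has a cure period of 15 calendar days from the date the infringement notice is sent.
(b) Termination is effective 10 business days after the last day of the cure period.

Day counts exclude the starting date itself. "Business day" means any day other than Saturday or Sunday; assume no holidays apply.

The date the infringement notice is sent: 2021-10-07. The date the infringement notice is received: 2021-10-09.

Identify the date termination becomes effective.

2021-11-05

Adding 15 calendar days to 2021-10-07 gives 2021-10-22, which is the last day of the cure period.
The date termination becomes effective: 10 business days after Friday, 2021-10-22, skipping weekends — Oct 25, Oct 26, Oct 27, Oct 28, Oct 29, Nov 1, Nov 2, Nov 3, Nov 4, Nov 5 — lands on Friday, 2021-11-05.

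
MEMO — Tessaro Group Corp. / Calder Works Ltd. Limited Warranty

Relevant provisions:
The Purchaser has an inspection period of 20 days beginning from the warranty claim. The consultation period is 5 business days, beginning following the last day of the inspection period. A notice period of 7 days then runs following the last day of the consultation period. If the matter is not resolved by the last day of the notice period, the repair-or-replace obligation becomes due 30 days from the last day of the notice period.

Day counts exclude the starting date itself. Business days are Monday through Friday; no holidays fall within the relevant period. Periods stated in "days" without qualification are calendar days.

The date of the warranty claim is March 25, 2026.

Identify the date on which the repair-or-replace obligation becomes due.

May 28, 2026

Adding 20 calendar days to March 25, 2026 gives April 14, 2026, which is the last day of the inspection period.
The last day of the consultation period: 5 business days after Tuesday, April 14, 2026, skipping weekends — Apr 15, Apr 16, Apr 17, Apr 20, Apr 21 — lands on Tuesday, April 21, 2026.
The last day of the notice period: 7 calendar days after April 21, 2026 is April 28, 2026.
Adding 30 calendar days to April 28, 2026 gives May 28, 2026, which is the date on which the repair-or-replace obligation becomes due.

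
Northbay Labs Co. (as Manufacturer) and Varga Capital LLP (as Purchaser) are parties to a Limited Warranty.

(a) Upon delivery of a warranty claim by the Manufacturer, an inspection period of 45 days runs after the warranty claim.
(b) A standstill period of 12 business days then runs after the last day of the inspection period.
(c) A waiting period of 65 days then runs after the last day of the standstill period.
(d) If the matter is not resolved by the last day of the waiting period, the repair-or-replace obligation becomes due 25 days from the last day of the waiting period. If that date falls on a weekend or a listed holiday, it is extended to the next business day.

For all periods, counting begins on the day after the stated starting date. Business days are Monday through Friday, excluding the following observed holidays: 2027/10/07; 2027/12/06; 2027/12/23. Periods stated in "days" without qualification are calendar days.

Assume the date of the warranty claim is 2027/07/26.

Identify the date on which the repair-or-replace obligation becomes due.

2027/12/27

The last day of the inspection period: 2027/07/26 + 45 days = 2027/09/09.
The last day of the standstill period: 12 business days after Thursday, 2027/09/09, skipping weekends — Sep 10, Sep 13, Sep 14, Sep 15, …, Sep 23, Sep 24, Sep 27 — lands on Monday, 2027/09/27.
Adding 65 calendar days to 2027/09/27 gives 2027/12/01, which is the last day of the waiting period.
The date on which the repair-or-replace obligation becomes due: 25 calendar days after 2027/12/01 is 2027/12/26. That falls on a Sunday, so it rolls to the next business day, Monday, 2027/12/27.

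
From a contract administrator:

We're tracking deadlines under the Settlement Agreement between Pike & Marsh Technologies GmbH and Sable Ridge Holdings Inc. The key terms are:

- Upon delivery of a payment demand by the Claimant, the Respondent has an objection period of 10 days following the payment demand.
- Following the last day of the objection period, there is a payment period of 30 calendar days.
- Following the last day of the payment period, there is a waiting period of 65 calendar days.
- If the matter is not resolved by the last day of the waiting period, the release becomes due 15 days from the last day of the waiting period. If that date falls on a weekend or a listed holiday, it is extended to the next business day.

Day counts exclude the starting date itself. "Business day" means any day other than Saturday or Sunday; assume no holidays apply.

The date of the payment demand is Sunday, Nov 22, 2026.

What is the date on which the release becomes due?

Adding 10 calendar days to Nov 22, 2026 gives Dec 2, 2026, which is the last day of the objection period.
Adding 30 calendar days to Dec 2, 2026 gives Jan 1, 2027, which is the last day of the payment period.
The last day of the waiting period: 65 calendar days after Jan 1, 2027 is Mar 7, 2027.
Adding 15 calendar days to Mar 7, 2027 gives Mar 22, 2027, which is the date on which the release becomes due. Mar 22, 2027 is a Monday, so no roll-forward applies.

Mar 22, 2027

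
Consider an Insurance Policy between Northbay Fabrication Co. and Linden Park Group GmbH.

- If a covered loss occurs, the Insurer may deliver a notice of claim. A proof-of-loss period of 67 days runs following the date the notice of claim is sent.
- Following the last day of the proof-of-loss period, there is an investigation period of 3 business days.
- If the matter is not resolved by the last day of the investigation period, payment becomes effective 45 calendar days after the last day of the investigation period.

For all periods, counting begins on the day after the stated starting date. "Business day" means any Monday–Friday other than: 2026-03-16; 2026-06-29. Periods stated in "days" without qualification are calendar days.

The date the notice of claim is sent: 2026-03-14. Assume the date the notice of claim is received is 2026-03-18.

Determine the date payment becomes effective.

The last day of the proof-of-loss period: 67 calendar days after 2026-03-14 is 2026-05-20.
The last day of the investigation period: 3 business days after Wednesday, 2026-05-20, skipping weekends — May 21, May 22, May 25 — lands on Monday, 2026-05-25.
Adding 45 calendar days to 2026-05-25 gives 2026-07-09, which is the date payment becomes effective.

2026-07-09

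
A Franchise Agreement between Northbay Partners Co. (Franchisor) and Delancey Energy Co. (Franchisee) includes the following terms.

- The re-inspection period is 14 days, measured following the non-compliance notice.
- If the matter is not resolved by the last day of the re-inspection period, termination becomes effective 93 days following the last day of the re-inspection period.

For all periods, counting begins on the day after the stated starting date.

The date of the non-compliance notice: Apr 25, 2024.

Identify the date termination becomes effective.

Aug 10, 2024

Adding 14 calendar days to Apr 25, 2024 gives May 9, 2024, which is the last day of the re-inspection period.
Adding 93 calendar days to May 9, 2024 gives Aug 10, 2024, which is the date termination becomes effective.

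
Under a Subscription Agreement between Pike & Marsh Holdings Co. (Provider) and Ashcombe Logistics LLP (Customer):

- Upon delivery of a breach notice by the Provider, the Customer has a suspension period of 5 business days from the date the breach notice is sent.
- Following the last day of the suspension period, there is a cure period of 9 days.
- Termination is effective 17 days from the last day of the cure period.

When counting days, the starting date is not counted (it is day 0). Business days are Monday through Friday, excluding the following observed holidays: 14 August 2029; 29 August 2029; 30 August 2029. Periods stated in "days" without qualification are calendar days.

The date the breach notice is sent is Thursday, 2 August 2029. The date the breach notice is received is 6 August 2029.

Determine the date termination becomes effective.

4 September 2029

The last day of the suspension period: counting 5 business days from Thursday, 2 August 2029 (Aug 3, Aug 6, Aug 7, Aug 8, Aug 9, skipping weekends) reaches Thursday, 9 August 2029.
The last day of the cure period: 9 calendar days after 9 August 2029 is 18 August 2029.
The date termination becomes effective: 17 calendar days after 18 August 2029 is 4 September 2029.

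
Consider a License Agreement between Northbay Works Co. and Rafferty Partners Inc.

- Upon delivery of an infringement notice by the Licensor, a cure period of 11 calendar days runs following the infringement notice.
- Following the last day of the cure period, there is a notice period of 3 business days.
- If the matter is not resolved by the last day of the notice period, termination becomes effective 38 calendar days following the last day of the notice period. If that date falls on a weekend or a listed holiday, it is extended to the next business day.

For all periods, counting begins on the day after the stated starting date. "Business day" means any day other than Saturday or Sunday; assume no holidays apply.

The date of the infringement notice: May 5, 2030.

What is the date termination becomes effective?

The last day of the cure period: 11 calendar days after May 5, 2030 is May 16, 2030.
From Thursday, May 16, 2030, 3 business days (May 17, May 20, May 21, skipping weekends) brings us to Tuesday, May 21, 2030, which is the last day of the notice period.
Adding 38 calendar days to May 21, 2030 gives June 28, 2030, which is the date termination becomes effective. June 28, 2030 is a Friday, so no roll-forward applies.

June 28, 2030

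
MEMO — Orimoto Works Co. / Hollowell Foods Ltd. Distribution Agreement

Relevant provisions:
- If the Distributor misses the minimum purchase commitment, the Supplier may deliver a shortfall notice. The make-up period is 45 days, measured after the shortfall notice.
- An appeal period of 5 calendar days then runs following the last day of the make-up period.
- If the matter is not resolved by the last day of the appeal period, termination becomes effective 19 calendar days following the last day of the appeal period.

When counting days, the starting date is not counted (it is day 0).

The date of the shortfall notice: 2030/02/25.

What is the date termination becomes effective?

2030/05/05

The last day of the make-up period: 2030/02/25 + 45 days = 2030/04/11.
Adding 5 calendar days to 2030/04/11 gives 2030/04/16, which is the last day of the appeal period.
The date termination becomes effective: 19 calendar days after 2030/04/16 is 2030/05/05.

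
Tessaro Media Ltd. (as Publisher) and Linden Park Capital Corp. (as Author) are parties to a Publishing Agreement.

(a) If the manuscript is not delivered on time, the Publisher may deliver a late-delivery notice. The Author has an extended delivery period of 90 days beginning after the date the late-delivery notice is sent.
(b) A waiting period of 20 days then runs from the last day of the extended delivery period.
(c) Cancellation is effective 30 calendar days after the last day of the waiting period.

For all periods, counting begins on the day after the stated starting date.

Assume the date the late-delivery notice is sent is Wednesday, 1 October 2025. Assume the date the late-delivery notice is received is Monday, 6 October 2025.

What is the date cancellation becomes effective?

Adding 90 calendar days to 1 October 2025 gives 30 December 2025, which is the last day of the extended delivery period.
The last day of the waiting period: 30 December 2025 + 20 days = 19 January 2026.
The date cancellation becomes effective: 19 January 2026 + 30 days = 18 February 2026.

18 February 2026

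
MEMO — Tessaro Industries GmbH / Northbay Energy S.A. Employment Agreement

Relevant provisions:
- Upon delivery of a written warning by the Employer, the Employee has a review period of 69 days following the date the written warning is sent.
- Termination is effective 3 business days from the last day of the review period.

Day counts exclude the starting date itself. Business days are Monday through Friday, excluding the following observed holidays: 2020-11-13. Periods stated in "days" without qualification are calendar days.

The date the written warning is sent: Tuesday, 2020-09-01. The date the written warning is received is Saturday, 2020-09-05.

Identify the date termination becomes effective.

2020-11-12

The last day of the review period: 69 calendar days after 2020-09-01 is 2020-11-09.
The date termination becomes effective: 3 business days after Monday, 2020-11-09, skipping weekends — Nov 10, Nov 11, Nov 12 — lands on Thursday, 2020-11-12.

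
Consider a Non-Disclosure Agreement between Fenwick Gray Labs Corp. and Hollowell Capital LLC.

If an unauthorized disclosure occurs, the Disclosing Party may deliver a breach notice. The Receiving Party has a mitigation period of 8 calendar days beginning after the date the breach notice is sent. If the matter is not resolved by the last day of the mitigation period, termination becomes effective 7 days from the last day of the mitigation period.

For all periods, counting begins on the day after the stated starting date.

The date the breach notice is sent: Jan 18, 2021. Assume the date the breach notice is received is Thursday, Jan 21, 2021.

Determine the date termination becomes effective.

Adding 8 calendar days to Jan 18, 2021 gives Jan 26, 2021, which is the last day of the mitigation period.
Adding 7 calendar days to Jan 26, 2021 gives Feb 2, 2021, which is the date termination becomes effective.

Feb 2, 2021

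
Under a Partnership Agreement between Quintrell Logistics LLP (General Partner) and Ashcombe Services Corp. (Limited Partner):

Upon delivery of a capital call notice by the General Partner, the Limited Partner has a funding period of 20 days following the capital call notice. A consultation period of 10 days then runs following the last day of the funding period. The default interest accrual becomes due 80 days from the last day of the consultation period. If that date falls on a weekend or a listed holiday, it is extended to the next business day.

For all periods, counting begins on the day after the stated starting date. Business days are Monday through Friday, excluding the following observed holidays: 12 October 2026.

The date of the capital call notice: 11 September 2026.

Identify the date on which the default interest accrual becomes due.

30 December 2026

Adding 20 calendar days to 11 September 2026 gives 1 October 2026, which is the last day of the funding period.
The last day of the consultation period: 1 October 2026 + 10 days = 11 October 2026.
The date on which the default interest accrual becomes due: 11 October 2026 + 80 days = 30 December 2026. 30 December 2026 is a Wednesday and is not a listed holiday, so no roll-forward applies.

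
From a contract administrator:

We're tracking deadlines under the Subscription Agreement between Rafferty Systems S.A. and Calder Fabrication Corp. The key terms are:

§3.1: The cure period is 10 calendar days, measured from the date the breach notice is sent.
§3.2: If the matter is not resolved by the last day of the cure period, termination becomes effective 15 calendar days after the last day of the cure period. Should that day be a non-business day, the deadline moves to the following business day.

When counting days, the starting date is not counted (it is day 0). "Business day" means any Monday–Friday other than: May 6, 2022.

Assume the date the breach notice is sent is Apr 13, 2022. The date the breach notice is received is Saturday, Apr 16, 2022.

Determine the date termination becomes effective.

May 9, 2022

The last day of the cure period: Apr 13, 2022 + 10 days = Apr 23, 2022.
The date termination becomes effective: Apr 23, 2022 + 15 days = May 8, 2022. That falls on a Sunday, so it rolls to the next business day, Monday, May 9, 2022.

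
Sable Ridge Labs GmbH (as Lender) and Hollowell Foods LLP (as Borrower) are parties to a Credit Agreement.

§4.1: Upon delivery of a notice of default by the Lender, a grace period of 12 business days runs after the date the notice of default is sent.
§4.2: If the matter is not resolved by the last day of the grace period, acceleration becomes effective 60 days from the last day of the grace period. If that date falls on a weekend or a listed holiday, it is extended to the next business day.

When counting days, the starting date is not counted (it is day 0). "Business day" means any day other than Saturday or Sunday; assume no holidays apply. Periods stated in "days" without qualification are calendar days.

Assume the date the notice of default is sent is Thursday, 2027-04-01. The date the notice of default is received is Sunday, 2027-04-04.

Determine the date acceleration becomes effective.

From Thursday, 2027-04-01, 12 business days (Apr 2, Apr 5, Apr 6, Apr 7, …, Apr 15, Apr 16, Apr 19, skipping weekends) brings us to Monday, 2027-04-19, which is the last day of the grace period.
The date acceleration becomes effective: 60 calendar days after 2027-04-19 is 2027-06-18. 2027-06-18 is a Friday, so no roll-forward applies.

2027-06-18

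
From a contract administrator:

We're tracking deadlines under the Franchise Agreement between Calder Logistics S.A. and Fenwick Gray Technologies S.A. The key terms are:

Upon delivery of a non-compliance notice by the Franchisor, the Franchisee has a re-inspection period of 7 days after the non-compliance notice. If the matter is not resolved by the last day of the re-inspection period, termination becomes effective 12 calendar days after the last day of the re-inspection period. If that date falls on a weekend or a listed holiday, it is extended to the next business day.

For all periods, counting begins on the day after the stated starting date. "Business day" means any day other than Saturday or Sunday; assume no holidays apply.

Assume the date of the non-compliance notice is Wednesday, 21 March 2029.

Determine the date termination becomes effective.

9 April 2029

The last day of the re-inspection period: 21 March 2029 + 7 days = 28 March 2029.
The date termination becomes effective: 12 calendar days after 28 March 2029 is 9 April 2029. 9 April 2029 is a Monday, so no roll-forward applies.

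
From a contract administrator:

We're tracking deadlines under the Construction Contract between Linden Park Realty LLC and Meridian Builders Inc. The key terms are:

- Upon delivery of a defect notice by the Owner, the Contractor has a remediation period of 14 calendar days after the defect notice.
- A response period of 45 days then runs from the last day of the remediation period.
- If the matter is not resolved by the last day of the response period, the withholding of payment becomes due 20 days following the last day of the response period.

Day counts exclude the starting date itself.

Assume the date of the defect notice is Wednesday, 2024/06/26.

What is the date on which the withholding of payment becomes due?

2024/09/13

The last day of the remediation period: 14 calendar days after 2024/06/26 is 2024/07/10.
The last day of the response period: 2024/07/10 + 45 days = 2024/08/24.
The date on which the withholding of payment becomes due: 20 calendar days after 2024/08/24 is 2024/09/13.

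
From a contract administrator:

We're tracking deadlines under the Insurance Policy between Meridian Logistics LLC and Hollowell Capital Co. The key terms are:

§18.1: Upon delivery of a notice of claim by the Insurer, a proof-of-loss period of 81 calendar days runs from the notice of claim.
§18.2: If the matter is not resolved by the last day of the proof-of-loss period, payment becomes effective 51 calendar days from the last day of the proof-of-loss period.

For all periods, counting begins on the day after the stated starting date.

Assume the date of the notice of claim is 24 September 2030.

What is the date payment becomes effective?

3 February 2031

The last day of the proof-of-loss period: 81 calendar days after 24 September 2030 is 14 December 2030.
The date payment becomes effective: 51 calendar days after 14 December 2030 is 3 February 2031.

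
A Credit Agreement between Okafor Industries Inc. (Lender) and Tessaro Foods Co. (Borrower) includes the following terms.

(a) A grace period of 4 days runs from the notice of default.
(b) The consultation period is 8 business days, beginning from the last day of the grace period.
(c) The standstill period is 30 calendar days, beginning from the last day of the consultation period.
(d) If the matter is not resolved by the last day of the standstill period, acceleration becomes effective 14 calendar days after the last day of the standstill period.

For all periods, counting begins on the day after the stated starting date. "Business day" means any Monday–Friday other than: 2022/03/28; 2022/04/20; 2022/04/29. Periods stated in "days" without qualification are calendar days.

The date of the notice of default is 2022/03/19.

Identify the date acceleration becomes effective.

The last day of the grace period: 2022/03/19 + 4 days = 2022/03/23.
The last day of the consultation period: 8 business days after Wednesday, 2022/03/23, skipping weekends and the listed holiday on Mar 28 — Mar 24, Mar 25, Mar 29, Mar 30, Mar 31, Apr 1, Apr 4, Apr 5 — lands on Tuesday, 2022/04/05.
Adding 30 calendar days to 2022/04/05 gives 2022/05/05, which is the last day of the standstill period.
The date acceleration becomes effective: 2022/05/05 + 14 days = 2022/05/19.

2022/05/19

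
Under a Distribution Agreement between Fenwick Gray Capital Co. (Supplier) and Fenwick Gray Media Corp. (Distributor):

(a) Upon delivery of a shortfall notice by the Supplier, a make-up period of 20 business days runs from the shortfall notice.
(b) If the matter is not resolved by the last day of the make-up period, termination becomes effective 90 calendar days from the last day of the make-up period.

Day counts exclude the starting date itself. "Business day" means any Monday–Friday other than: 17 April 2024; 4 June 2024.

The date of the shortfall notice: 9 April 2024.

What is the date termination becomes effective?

From Tuesday, 9 April 2024, 20 business days (Apr 10, Apr 11, Apr 12, Apr 15, …, May 6, May 7, May 8, skipping weekends and the listed holiday on Apr 17) brings us to Wednesday, 8 May 2024, which is the last day of the make-up period.
Adding 90 calendar days to 8 May 2024 gives 6 August 2024, which is the date termination becomes effective.

6 August 2024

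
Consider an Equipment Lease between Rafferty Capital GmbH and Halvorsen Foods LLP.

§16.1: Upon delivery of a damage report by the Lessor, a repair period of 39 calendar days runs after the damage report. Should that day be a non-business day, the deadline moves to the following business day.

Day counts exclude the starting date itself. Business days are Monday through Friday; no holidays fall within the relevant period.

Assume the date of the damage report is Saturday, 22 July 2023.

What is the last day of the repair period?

30 August 2023

Adding 39 calendar days to 22 July 2023 gives 30 August 2023, which is the last day of the repair period. 30 August 2023 is a Wednesday, so no roll-forward applies.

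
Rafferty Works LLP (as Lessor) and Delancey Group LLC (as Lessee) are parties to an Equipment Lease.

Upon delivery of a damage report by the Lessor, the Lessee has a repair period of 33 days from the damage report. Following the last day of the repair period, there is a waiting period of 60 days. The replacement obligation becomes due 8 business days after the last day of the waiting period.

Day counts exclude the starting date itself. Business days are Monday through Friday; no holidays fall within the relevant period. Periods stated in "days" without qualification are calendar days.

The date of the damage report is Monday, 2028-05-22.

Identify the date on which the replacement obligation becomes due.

Adding 33 calendar days to 2028-05-22 gives 2028-06-24, which is the last day of the repair period.
The last day of the waiting period: 60 calendar days after 2028-06-24 is 2028-08-23.
The date on which the replacement obligation becomes due: 8 business days after Wednesday, 2028-08-23, skipping weekends — Aug 24, Aug 25, Aug 28, Aug 29, Aug 30, Aug 31, Sep 1, Sep 4 — lands on Monday, 2028-09-04.

2028-09-04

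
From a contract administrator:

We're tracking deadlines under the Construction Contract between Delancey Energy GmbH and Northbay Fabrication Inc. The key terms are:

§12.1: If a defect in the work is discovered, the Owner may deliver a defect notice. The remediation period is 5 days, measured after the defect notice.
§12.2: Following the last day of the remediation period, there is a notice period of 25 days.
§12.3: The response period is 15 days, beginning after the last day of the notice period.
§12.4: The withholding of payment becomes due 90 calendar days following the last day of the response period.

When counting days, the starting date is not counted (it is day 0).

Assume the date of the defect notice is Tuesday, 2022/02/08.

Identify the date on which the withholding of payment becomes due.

2022/06/23

Adding 5 calendar days to 2022/02/08 gives 2022/02/13, which is the last day of the remediation period.
The last day of the notice period: 25 calendar days after 2022/02/13 is 2022/03/10.
The last day of the response period: 15 calendar days after 2022/03/10 is 2022/03/25.
Adding 90 calendar days to 2022/03/25 gives 2022/06/23, which is the date on which the withholding of payment becomes due.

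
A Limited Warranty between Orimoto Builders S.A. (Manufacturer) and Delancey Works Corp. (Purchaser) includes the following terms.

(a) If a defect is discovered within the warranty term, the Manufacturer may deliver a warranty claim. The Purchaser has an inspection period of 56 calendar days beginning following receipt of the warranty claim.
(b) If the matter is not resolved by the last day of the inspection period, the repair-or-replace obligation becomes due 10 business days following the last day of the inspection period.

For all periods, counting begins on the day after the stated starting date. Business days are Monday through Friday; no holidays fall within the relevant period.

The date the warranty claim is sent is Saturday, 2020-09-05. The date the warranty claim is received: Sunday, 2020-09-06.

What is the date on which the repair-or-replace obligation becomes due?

2020-11-13

Adding 56 calendar days to 2020-09-06 gives 2020-11-01, which is the last day of the inspection period.
The date on which the repair-or-replace obligation becomes due: counting 10 business days from Sunday, 2020-11-01 (Nov 2, Nov 3, Nov 4, Nov 5, Nov 6, Nov 9, Nov 10, Nov 11, Nov 12, Nov 13, skipping weekends) reaches Friday, 2020-11-13.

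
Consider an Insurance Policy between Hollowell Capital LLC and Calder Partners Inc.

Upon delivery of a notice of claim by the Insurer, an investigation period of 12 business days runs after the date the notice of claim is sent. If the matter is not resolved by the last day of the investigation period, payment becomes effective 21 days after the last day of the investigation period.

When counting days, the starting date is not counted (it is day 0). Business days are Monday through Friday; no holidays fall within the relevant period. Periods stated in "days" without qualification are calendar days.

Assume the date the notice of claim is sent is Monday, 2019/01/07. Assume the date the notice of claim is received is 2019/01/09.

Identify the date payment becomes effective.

2019/02/13

From Monday, 2019/01/07, 12 business days (Jan 8, Jan 9, Jan 10, Jan 11, …, Jan 21, Jan 22, Jan 23, skipping weekends) brings us to Wednesday, 2019/01/23, which is the last day of the investigation period.
The date payment becomes effective: 21 calendar days after 2019/01/23 is 2019/02/13.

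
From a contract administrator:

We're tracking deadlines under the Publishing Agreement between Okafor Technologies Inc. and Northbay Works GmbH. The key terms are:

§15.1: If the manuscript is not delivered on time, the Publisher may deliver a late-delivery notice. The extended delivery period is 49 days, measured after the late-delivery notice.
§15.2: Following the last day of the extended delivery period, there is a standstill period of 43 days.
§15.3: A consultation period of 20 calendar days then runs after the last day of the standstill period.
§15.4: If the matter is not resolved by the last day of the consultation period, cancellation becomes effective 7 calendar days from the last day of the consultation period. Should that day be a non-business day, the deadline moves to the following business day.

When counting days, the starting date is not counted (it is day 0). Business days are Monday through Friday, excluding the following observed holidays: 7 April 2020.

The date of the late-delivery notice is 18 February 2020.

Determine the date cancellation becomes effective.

16 June 2020

The last day of the extended delivery period: 49 calendar days after 18 February 2020 is 7 April 2020.
The last day of the standstill period: 7 April 2020 + 43 days = 20 May 2020.
The last day of the consultation period: 20 calendar days after 20 May 2020 is 9 June 2020.
The date cancellation becomes effective: 9 June 2020 + 7 days = 16 June 2020. 16 June 2020 is a Tuesday and is not a listed holiday, so no roll-forward applies.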